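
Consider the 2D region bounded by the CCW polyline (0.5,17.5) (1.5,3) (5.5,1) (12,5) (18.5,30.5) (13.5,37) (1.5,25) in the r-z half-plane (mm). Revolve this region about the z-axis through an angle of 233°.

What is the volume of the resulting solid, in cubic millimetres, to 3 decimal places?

Profile (r,z), 7 vertices: (0.5,17.5) (1.5,3) (5.5,1) (12,5) (18.5,30.5) (13.5,37) (1.5,25)
edge 0: (0.5,17.5)→(1.5,3)  cross = 0.5·3 − 1.5·17.5 = -24.7500; (r_i+r_j)·cross = 2·-24.7500 = -49.5000
edge 1: (1.5,3)→(5.5,1)  cross = 1.5·1 − 5.5·3 = -15.0000; (r_i+r_j)·cross = 7·-15.0000 = -105.0000
edge 2: (5.5,1)→(12,5)  cross = 5.5·5 − 12·1 = 15.5000; (r_i+r_j)·cross = 17.5·15.5000 = 271.2500
edge 3: (12,5)→(18.5,30.5)  cross = 12·30.5 − 18.5·5 = 273.5000; (r_i+r_j)·cross = 30.5·273.5000 = 8341.7500
edge 4: (18.5,30.5)→(13.5,37)  cross = 18.5·37 − 13.5·30.5 = 272.7500; (r_i+r_j)·cross = 32·272.7500 = 8728.0000
edge 5: (13.5,37)→(1.5,25)  cross = 13.5·25 − 1.5·37 = 282.0000; (r_i+r_j)·cross = 15·282.0000 = 4230.0000
edge 6: (1.5,25)→(0.5,17.5)  cross = 1.5·17.5 − 0.5·25 = 13.7500; (r_i+r_j)·cross = 2·13.7500 = 27.5000
Σcross = 817.7500 → A = |Σcross|/2 = 408.8750 mm²
Σ(r_i+r_j)·cross = 21444.0000 → first moment M = |Σ|/6 = 3574.0000
R_c = M/A = 3574.0000/408.8750 = 8.7411 mm
θ = 233° = 4.066617 rad
V = θ·R_c·A = 4.066617·8.7411·408.8750 = 14534.090 mm³

Volume = 14534.090 mm³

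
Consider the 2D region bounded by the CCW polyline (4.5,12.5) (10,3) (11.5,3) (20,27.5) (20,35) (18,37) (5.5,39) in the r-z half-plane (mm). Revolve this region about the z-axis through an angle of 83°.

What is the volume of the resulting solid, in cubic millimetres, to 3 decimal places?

Volume = 6563.622 mm³

Profile (r,z), 7 vertices: (4.5,12.5) (10,3) (11.5,3) (20,27.5) (20,35) (18,37) (5.5,39)
edge 0: (4.5,12.5)→(10,3)  cross = 4.5·3 − 10·12.5 = -111.5000; (r_i+r_j)·cross = 14.5·-111.5000 = -1616.7500
edge 1: (10,3)→(11.5,3)  cross = 10·3 − 11.5·3 = -4.5000; (r_i+r_j)·cross = 21.5·-4.5000 = -96.7500
edge 2: (11.5,3)→(20,27.5)  cross = 11.5·27.5 − 20·3 = 256.2500; (r_i+r_j)·cross = 31.5·256.2500 = 8071.8750
edge 3: (20,27.5)→(20,35)  cross = 20·35 − 20·27.5 = 150.0000; (r_i+r_j)·cross = 40·150.0000 = 6000.0000
edge 4: (20,35)→(18,37)  cross = 20·37 − 18·35 = 110.0000; (r_i+r_j)·cross = 38·110.0000 = 4180.0000
edge 5: (18,37)→(5.5,39)  cross = 18·39 − 5.5·37 = 498.5000; (r_i+r_j)·cross = 23.5·498.5000 = 11714.7500
edge 6: (5.5,39)→(4.5,12.5)  cross = 5.5·12.5 − 4.5·39 = -106.7500; (r_i+r_j)·cross = 10·-106.7500 = -1067.5000
Σcross = 792.0000 → A = |Σcross|/2 = 396.0000 mm²
Σ(r_i+r_j)·cross = 27185.6250 → first moment M = |Σ|/6 = 4530.9375
R_c = M/A = 4530.9375/396.0000 = 11.4418 mm
θ = 83° = 1.448623 rad
V = θ·R_c·A = 1.448623·11.4418·396.0000 = 6563.622 mm³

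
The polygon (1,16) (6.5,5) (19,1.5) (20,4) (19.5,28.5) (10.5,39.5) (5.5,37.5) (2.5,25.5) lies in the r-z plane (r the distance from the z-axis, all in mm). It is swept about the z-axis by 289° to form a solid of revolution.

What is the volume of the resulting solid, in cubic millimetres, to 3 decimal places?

Volume = 30002.036 mm³

Profile (r,z), 8 vertices: (1,16) (6.5,5) (19,1.5) (20,4) (19.5,28.5) (10.5,39.5) (5.5,37.5) (2.5,25.5)
edge 0: (1,16)→(6.5,5)  cross = 1·5 − 6.5·16 = -99.0000; (r_i+r_j)·cross = 7.5·-99.0000 = -742.5000
edge 1: (6.5,5)→(19,1.5)  cross = 6.5·1.5 − 19·5 = -85.2500; (r_i+r_j)·cross = 25.5·-85.2500 = -2173.8750
edge 2: (19,1.5)→(20,4)  cross = 19·4 − 20·1.5 = 46.0000; (r_i+r_j)·cross = 39·46.0000 = 1794.0000
edge 3: (20,4)→(19.5,28.5)  cross = 20·28.5 − 19.5·4 = 492.0000; (r_i+r_j)·cross = 39.5·492.0000 = 19434.0000
edge 4: (19.5,28.5)→(10.5,39.5)  cross = 19.5·39.5 − 10.5·28.5 = 471.0000; (r_i+r_j)·cross = 30·471.0000 = 14130.0000
edge 5: (10.5,39.5)→(5.5,37.5)  cross = 10.5·37.5 − 5.5·39.5 = 176.5000; (r_i+r_j)·cross = 16·176.5000 = 2824.0000
edge 6: (5.5,37.5)→(2.5,25.5)  cross = 5.5·25.5 − 2.5·37.5 = 46.5000; (r_i+r_j)·cross = 8·46.5000 = 372.0000
edge 7: (2.5,25.5)→(1,16)  cross = 2.5·16 − 1·25.5 = 14.5000; (r_i+r_j)·cross = 3.5·14.5000 = 50.7500
Σcross = 1062.2500 → A = |Σcross|/2 = 531.1250 mm²
Σ(r_i+r_j)·cross = 35688.3750 → first moment M = |Σ|/6 = 5948.0625
R_c = M/A = 5948.0625/531.1250 = 11.1990 mm
θ = 289° = 5.044002 rad
V = θ·R_c·A = 5.044002·11.1990·531.1250 = 30002.036 mm³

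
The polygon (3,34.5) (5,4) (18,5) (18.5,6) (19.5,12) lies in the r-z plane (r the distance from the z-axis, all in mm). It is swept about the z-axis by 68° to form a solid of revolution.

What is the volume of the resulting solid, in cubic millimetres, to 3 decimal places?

Volume = 3267.252 mm³

Profile (r,z), 5 vertices: (3,34.5) (5,4) (18,5) (18.5,6) (19.5,12)
edge 0: (3,34.5)→(5,4)  cross = 3·4 − 5·34.5 = -160.5000; (r_i+r_j)·cross = 8·-160.5000 = -1284.0000
edge 1: (5,4)→(18,5)  cross = 5·5 − 18·4 = -47.0000; (r_i+r_j)·cross = 23·-47.0000 = -1081.0000
edge 2: (18,5)→(18.5,6)  cross = 18·6 − 18.5·5 = 15.5000; (r_i+r_j)·cross = 36.5·15.5000 = 565.7500
edge 3: (18.5,6)→(19.5,12)  cross = 18.5·12 − 19.5·6 = 105.0000; (r_i+r_j)·cross = 38·105.0000 = 3990.0000
edge 4: (19.5,12)→(3,34.5)  cross = 19.5·34.5 − 3·12 = 636.7500; (r_i+r_j)·cross = 22.5·636.7500 = 14326.8750
Σcross = 549.7500 → A = |Σcross|/2 = 274.8750 mm²
Σ(r_i+r_j)·cross = 16517.6250 → first moment M = |Σ|/6 = 2752.9375
R_c = M/A = 2752.9375/274.8750 = 10.0152 mm
θ = 68° = 1.186824 rad
V = θ·R_c·A = 1.186824·10.0152·274.8750 = 3267.252 mm³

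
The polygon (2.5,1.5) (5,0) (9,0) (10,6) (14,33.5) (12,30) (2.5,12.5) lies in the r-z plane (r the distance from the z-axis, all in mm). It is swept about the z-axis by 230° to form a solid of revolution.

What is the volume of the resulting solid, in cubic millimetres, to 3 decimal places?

Profile (r,z), 7 vertices: (2.5,1.5) (5,0) (9,0) (10,6) (14,33.5) (12,30) (2.5,12.5)
edge 0: (2.5,1.5)→(5,0)  cross = 2.5·0 − 5·1.5 = -7.5000; (r_i+r_j)·cross = 7.5·-7.5000 = -56.2500
edge 1: (5,0)→(9,0)  cross = 5·0 − 9·0 = 0.0000; (r_i+r_j)·cross = 14·0.0000 = 0.0000
edge 2: (9,0)→(10,6)  cross = 9·6 − 10·0 = 54.0000; (r_i+r_j)·cross = 19·54.0000 = 1026.0000
edge 3: (10,6)→(14,33.5)  cross = 10·33.5 − 14·6 = 251.0000; (r_i+r_j)·cross = 24·251.0000 = 6024.0000
edge 4: (14,33.5)→(12,30)  cross = 14·30 − 12·33.5 = 18.0000; (r_i+r_j)·cross = 26·18.0000 = 468.0000
edge 5: (12,30)→(2.5,12.5)  cross = 12·12.5 − 2.5·30 = 75.0000; (r_i+r_j)·cross = 14.5·75.0000 = 1087.5000
edge 6: (2.5,12.5)→(2.5,1.5)  cross = 2.5·1.5 − 2.5·12.5 = -27.5000; (r_i+r_j)·cross = 5·-27.5000 = -137.5000
Σcross = 363.0000 → A = |Σcross|/2 = 181.5000 mm²
Σ(r_i+r_j)·cross = 8411.7500 → first moment M = |Σ|/6 = 1401.9583
R_c = M/A = 1401.9583/181.5000 = 7.7243 mm
θ = 230° = 4.014257 rad
V = θ·R_c·A = 4.014257·7.7243·181.5000 = 5627.821 mm³

Volume = 5627.821 mm³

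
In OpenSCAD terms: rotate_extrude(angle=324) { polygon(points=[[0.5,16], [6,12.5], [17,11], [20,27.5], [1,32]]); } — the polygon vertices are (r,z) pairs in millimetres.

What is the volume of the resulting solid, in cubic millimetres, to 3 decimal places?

Profile (r,z), 5 vertices: (0.5,16) (6,12.5) (17,11) (20,27.5) (1,32)
edge 0: (0.5,16)→(6,12.5)  cross = 0.5·12.5 − 6·16 = -89.7500; (r_i+r_j)·cross = 6.5·-89.7500 = -583.3750
edge 1: (6,12.5)→(17,11)  cross = 6·11 − 17·12.5 = -146.5000; (r_i+r_j)·cross = 23·-146.5000 = -3369.5000
edge 2: (17,11)→(20,27.5)  cross = 17·27.5 − 20·11 = 247.5000; (r_i+r_j)·cross = 37·247.5000 = 9157.5000
edge 3: (20,27.5)→(1,32)  cross = 20·32 − 1·27.5 = 612.5000; (r_i+r_j)·cross = 21·612.5000 = 12862.5000
edge 4: (1,32)→(0.5,16)  cross = 1·16 − 0.5·32 = 0.0000; (r_i+r_j)·cross = 1.5·0.0000 = 0.0000
Σcross = 623.7500 → A = |Σcross|/2 = 311.8750 mm²
Σ(r_i+r_j)·cross = 18067.1250 → first moment M = |Σ|/6 = 3011.1875
R_c = M/A = 3011.1875/311.8750 = 9.6551 mm
θ = 324° = 5.654867 rad
V = θ·R_c·A = 5.654867·9.6551·311.8750 = 17027.864 mm³

Volume = 17027.864 mm³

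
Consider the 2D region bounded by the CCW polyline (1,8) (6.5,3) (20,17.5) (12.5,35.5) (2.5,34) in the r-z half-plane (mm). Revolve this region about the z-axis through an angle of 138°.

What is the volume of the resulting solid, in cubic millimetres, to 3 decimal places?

Volume = 8838.291 mm³

Profile (r,z), 5 vertices: (1,8) (6.5,3) (20,17.5) (12.5,35.5) (2.5,34)
edge 0: (1,8)→(6.5,3)  cross = 1·3 − 6.5·8 = -49.0000; (r_i+r_j)·cross = 7.5·-49.0000 = -367.5000
edge 1: (6.5,3)→(20,17.5)  cross = 6.5·17.5 − 20·3 = 53.7500; (r_i+r_j)·cross = 26.5·53.7500 = 1424.3750
edge 2: (20,17.5)→(12.5,35.5)  cross = 20·35.5 − 12.5·17.5 = 491.2500; (r_i+r_j)·cross = 32.5·491.2500 = 15965.6250
edge 3: (12.5,35.5)→(2.5,34)  cross = 12.5·34 − 2.5·35.5 = 336.2500; (r_i+r_j)·cross = 15·336.2500 = 5043.7500
edge 4: (2.5,34)→(1,8)  cross = 2.5·8 − 1·34 = -14.0000; (r_i+r_j)·cross = 3.5·-14.0000 = -49.0000
Σcross = 818.2500 → A = |Σcross|/2 = 409.1250 mm²
Σ(r_i+r_j)·cross = 22017.2500 → first moment M = |Σ|/6 = 3669.5417
R_c = M/A = 3669.5417/409.1250 = 8.9692 mm
θ = 138° = 2.408554 rad
V = θ·R_c·A = 2.408554·8.9692·409.1250 = 8838.291 mm³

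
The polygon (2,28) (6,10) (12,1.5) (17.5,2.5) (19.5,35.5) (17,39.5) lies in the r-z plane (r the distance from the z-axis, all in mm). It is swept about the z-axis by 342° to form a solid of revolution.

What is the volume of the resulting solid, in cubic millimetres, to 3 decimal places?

Profile (r,z), 6 vertices: (2,28) (6,10) (12,1.5) (17.5,2.5) (19.5,35.5) (17,39.5)
edge 0: (2,28)→(6,10)  cross = 2·10 − 6·28 = -148.0000; (r_i+r_j)·cross = 8·-148.0000 = -1184.0000
edge 1: (6,10)→(12,1.5)  cross = 6·1.5 − 12·10 = -111.0000; (r_i+r_j)·cross = 18·-111.0000 = -1998.0000
edge 2: (12,1.5)→(17.5,2.5)  cross = 12·2.5 − 17.5·1.5 = 3.7500; (r_i+r_j)·cross = 29.5·3.7500 = 110.6250
edge 3: (17.5,2.5)→(19.5,35.5)  cross = 17.5·35.5 − 19.5·2.5 = 572.5000; (r_i+r_j)·cross = 37·572.5000 = 21182.5000
edge 4: (19.5,35.5)→(17,39.5)  cross = 19.5·39.5 − 17·35.5 = 166.7500; (r_i+r_j)·cross = 36.5·166.7500 = 6086.3750
edge 5: (17,39.5)→(2,28)  cross = 17·28 − 2·39.5 = 397.0000; (r_i+r_j)·cross = 19·397.0000 = 7543.0000
Σcross = 881.0000 → A = |Σcross|/2 = 440.5000 mm²
Σ(r_i+r_j)·cross = 31740.5000 → first moment M = |Σ|/6 = 5290.0833
R_c = M/A = 5290.0833/440.5000 = 12.0093 mm
θ = 342° = 5.969026 rad
V = θ·R_c·A = 5.969026·12.0093·440.5000 = 31576.645 mm³

Volume = 31576.645 mm³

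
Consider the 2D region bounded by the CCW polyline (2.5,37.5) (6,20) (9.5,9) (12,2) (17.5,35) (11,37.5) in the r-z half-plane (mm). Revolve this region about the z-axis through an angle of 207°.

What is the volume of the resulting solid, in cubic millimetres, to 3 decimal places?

Profile (r,z), 6 vertices: (2.5,37.5) (6,20) (9.5,9) (12,2) (17.5,35) (11,37.5)
edge 0: (2.5,37.5)→(6,20)  cross = 2.5·20 − 6·37.5 = -175.0000; (r_i+r_j)·cross = 8.5·-175.0000 = -1487.5000
edge 1: (6,20)→(9.5,9)  cross = 6·9 − 9.5·20 = -136.0000; (r_i+r_j)·cross = 15.5·-136.0000 = -2108.0000
edge 2: (9.5,9)→(12,2)  cross = 9.5·2 − 12·9 = -89.0000; (r_i+r_j)·cross = 21.5·-89.0000 = -1913.5000
edge 3: (12,2)→(17.5,35)  cross = 12·35 − 17.5·2 = 385.0000; (r_i+r_j)·cross = 29.5·385.0000 = 11357.5000
edge 4: (17.5,35)→(11,37.5)  cross = 17.5·37.5 − 11·35 = 271.2500; (r_i+r_j)·cross = 28.5·271.2500 = 7730.6250
edge 5: (11,37.5)→(2.5,37.5)  cross = 11·37.5 − 2.5·37.5 = 318.7500; (r_i+r_j)·cross = 13.5·318.7500 = 4303.1250
Σcross = 575.0000 → A = |Σcross|/2 = 287.5000 mm²
Σ(r_i+r_j)·cross = 17882.2500 → first moment M = |Σ|/6 = 2980.3750
R_c = M/A = 2980.3750/287.5000 = 10.3665 mm
θ = 207° = 3.612832 rad
V = θ·R_c·A = 3.612832·10.3665·287.5000 = 10767.593 mm³

Volume = 10767.593 mm³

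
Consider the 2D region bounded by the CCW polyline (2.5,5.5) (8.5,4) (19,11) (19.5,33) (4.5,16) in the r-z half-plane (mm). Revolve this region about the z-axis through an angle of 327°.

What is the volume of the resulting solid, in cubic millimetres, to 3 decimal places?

Volume = 18810.543 mm³

Profile (r,z), 5 vertices: (2.5,5.5) (8.5,4) (19,11) (19.5,33) (4.5,16)
edge 0: (2.5,5.5)→(8.5,4)  cross = 2.5·4 − 8.5·5.5 = -36.7500; (r_i+r_j)·cross = 11·-36.7500 = -404.2500
edge 1: (8.5,4)→(19,11)  cross = 8.5·11 − 19·4 = 17.5000; (r_i+r_j)·cross = 27.5·17.5000 = 481.2500
edge 2: (19,11)→(19.5,33)  cross = 19·33 − 19.5·11 = 412.5000; (r_i+r_j)·cross = 38.5·412.5000 = 15881.2500
edge 3: (19.5,33)→(4.5,16)  cross = 19.5·16 − 4.5·33 = 163.5000; (r_i+r_j)·cross = 24·163.5000 = 3924.0000
edge 4: (4.5,16)→(2.5,5.5)  cross = 4.5·5.5 − 2.5·16 = -15.2500; (r_i+r_j)·cross = 7·-15.2500 = -106.7500
Σcross = 541.5000 → A = |Σcross|/2 = 270.7500 mm²
Σ(r_i+r_j)·cross = 19775.5000 → first moment M = |Σ|/6 = 3295.9167
R_c = M/A = 3295.9167/270.7500 = 12.1733 mm
θ = 327° = 5.707227 rad
V = θ·R_c·A = 5.707227·12.1733·270.7500 = 18810.543 mm³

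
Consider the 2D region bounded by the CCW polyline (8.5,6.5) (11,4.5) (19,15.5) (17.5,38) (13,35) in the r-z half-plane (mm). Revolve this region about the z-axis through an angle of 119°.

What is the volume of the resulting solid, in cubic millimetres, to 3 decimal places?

Profile (r,z), 5 vertices: (8.5,6.5) (11,4.5) (19,15.5) (17.5,38) (13,35)
edge 0: (8.5,6.5)→(11,4.5)  cross = 8.5·4.5 − 11·6.5 = -33.2500; (r_i+r_j)·cross = 19.5·-33.2500 = -648.3750
edge 1: (11,4.5)→(19,15.5)  cross = 11·15.5 − 19·4.5 = 85.0000; (r_i+r_j)·cross = 30·85.0000 = 2550.0000
edge 2: (19,15.5)→(17.5,38)  cross = 19·38 − 17.5·15.5 = 450.7500; (r_i+r_j)·cross = 36.5·450.7500 = 16452.3750
edge 3: (17.5,38)→(13,35)  cross = 17.5·35 − 13·38 = 118.5000; (r_i+r_j)·cross = 30.5·118.5000 = 3614.2500
edge 4: (13,35)→(8.5,6.5)  cross = 13·6.5 − 8.5·35 = -213.0000; (r_i+r_j)·cross = 21.5·-213.0000 = -4579.5000
Σcross = 408.0000 → A = |Σcross|/2 = 204.0000 mm²
Σ(r_i+r_j)·cross = 17388.7500 → first moment M = |Σ|/6 = 2898.1250
R_c = M/A = 2898.1250/204.0000 = 14.2065 mm
θ = 119° = 2.076942 rad
V = θ·R_c·A = 2.076942·14.2065·204.0000 = 6019.237 mm³

Volume = 6019.237 mm³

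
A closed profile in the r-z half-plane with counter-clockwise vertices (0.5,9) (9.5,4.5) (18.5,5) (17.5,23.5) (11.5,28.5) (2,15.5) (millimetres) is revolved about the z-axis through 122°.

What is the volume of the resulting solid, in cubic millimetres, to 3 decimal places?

Profile (r,z), 6 vertices: (0.5,9) (9.5,4.5) (18.5,5) (17.5,23.5) (11.5,28.5) (2,15.5)
edge 0: (0.5,9)→(9.5,4.5)  cross = 0.5·4.5 − 9.5·9 = -83.2500; (r_i+r_j)·cross = 10·-83.2500 = -832.5000
edge 1: (9.5,4.5)→(18.5,5)  cross = 9.5·5 − 18.5·4.5 = -35.7500; (r_i+r_j)·cross = 28·-35.7500 = -1001.0000
edge 2: (18.5,5)→(17.5,23.5)  cross = 18.5·23.5 − 17.5·5 = 347.2500; (r_i+r_j)·cross = 36·347.2500 = 12501.0000
edge 3: (17.5,23.5)→(11.5,28.5)  cross = 17.5·28.5 − 11.5·23.5 = 228.5000; (r_i+r_j)·cross = 29·228.5000 = 6626.5000
edge 4: (11.5,28.5)→(2,15.5)  cross = 11.5·15.5 − 2·28.5 = 121.2500; (r_i+r_j)·cross = 13.5·121.2500 = 1636.8750
edge 5: (2,15.5)→(0.5,9)  cross = 2·9 − 0.5·15.5 = 10.2500; (r_i+r_j)·cross = 2.5·10.2500 = 25.6250
Σcross = 588.2500 → A = |Σcross|/2 = 294.1250 mm²
Σ(r_i+r_j)·cross = 18956.5000 → first moment M = |Σ|/6 = 3159.4167
R_c = M/A = 3159.4167/294.1250 = 10.7417 mm
θ = 122° = 2.129302 rad
V = θ·R_c·A = 2.129302·10.7417·294.1250 = 6727.351 mm³

Volume = 6727.351 mm³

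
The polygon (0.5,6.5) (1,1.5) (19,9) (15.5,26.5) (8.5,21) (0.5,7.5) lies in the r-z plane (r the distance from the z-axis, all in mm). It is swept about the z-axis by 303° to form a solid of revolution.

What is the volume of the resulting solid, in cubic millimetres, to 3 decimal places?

Profile (r,z), 6 vertices: (0.5,6.5) (1,1.5) (19,9) (15.5,26.5) (8.5,21) (0.5,7.5)
edge 0: (0.5,6.5)→(1,1.5)  cross = 0.5·1.5 − 1·6.5 = -5.7500; (r_i+r_j)·cross = 1.5·-5.7500 = -8.6250
edge 1: (1,1.5)→(19,9)  cross = 1·9 − 19·1.5 = -19.5000; (r_i+r_j)·cross = 20·-19.5000 = -390.0000
edge 2: (19,9)→(15.5,26.5)  cross = 19·26.5 − 15.5·9 = 364.0000; (r_i+r_j)·cross = 34.5·364.0000 = 12558.0000
edge 3: (15.5,26.5)→(8.5,21)  cross = 15.5·21 − 8.5·26.5 = 100.2500; (r_i+r_j)·cross = 24·100.2500 = 2406.0000
edge 4: (8.5,21)→(0.5,7.5)  cross = 8.5·7.5 − 0.5·21 = 53.2500; (r_i+r_j)·cross = 9·53.2500 = 479.2500
edge 5: (0.5,7.5)→(0.5,6.5)  cross = 0.5·6.5 − 0.5·7.5 = -0.5000; (r_i+r_j)·cross = 1·-0.5000 = -0.5000
Σcross = 491.7500 → A = |Σcross|/2 = 245.8750 mm²
Σ(r_i+r_j)·cross = 15044.1250 → first moment M = |Σ|/6 = 2507.3542
R_c = M/A = 2507.3542/245.8750 = 10.1977 mm
θ = 303° = 5.288348 rad
V = θ·R_c·A = 5.288348·10.1977·245.8750 = 13259.760 mm³

Volume = 13259.760 mm³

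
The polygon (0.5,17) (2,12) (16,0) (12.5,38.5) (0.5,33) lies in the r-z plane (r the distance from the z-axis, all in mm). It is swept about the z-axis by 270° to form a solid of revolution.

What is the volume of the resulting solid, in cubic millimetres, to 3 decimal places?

Volume = 15028.005 mm³

Profile (r,z), 5 vertices: (0.5,17) (2,12) (16,0) (12.5,38.5) (0.5,33)
edge 0: (0.5,17)→(2,12)  cross = 0.5·12 − 2·17 = -28.0000; (r_i+r_j)·cross = 2.5·-28.0000 = -70.0000
edge 1: (2,12)→(16,0)  cross = 2·0 − 16·12 = -192.0000; (r_i+r_j)·cross = 18·-192.0000 = -3456.0000
edge 2: (16,0)→(12.5,38.5)  cross = 16·38.5 − 12.5·0 = 616.0000; (r_i+r_j)·cross = 28.5·616.0000 = 17556.0000
edge 3: (12.5,38.5)→(0.5,33)  cross = 12.5·33 − 0.5·38.5 = 393.2500; (r_i+r_j)·cross = 13·393.2500 = 5112.2500
edge 4: (0.5,33)→(0.5,17)  cross = 0.5·17 − 0.5·33 = -8.0000; (r_i+r_j)·cross = 1·-8.0000 = -8.0000
Σcross = 781.2500 → A = |Σcross|/2 = 390.6250 mm²
Σ(r_i+r_j)·cross = 19134.2500 → first moment M = |Σ|/6 = 3189.0417
R_c = M/A = 3189.0417/390.6250 = 8.1639 mm
θ = 270° = 4.712389 rad
V = θ·R_c·A = 4.712389·8.1639·390.6250 = 15028.005 mm³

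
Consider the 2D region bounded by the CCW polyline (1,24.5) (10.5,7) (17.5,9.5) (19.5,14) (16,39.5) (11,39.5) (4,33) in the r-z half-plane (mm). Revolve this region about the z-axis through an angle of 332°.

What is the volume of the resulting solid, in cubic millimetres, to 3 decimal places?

Volume = 25901.626 mm³

Profile (r,z), 7 vertices: (1,24.5) (10.5,7) (17.5,9.5) (19.5,14) (16,39.5) (11,39.5) (4,33)
edge 0: (1,24.5)→(10.5,7)  cross = 1·7 − 10.5·24.5 = -250.2500; (r_i+r_j)·cross = 11.5·-250.2500 = -2877.8750
edge 1: (10.5,7)→(17.5,9.5)  cross = 10.5·9.5 − 17.5·7 = -22.7500; (r_i+r_j)·cross = 28·-22.7500 = -637.0000
edge 2: (17.5,9.5)→(19.5,14)  cross = 17.5·14 − 19.5·9.5 = 59.7500; (r_i+r_j)·cross = 37·59.7500 = 2210.7500
edge 3: (19.5,14)→(16,39.5)  cross = 19.5·39.5 − 16·14 = 546.2500; (r_i+r_j)·cross = 35.5·546.2500 = 19391.8750
edge 4: (16,39.5)→(11,39.5)  cross = 16·39.5 − 11·39.5 = 197.5000; (r_i+r_j)·cross = 27·197.5000 = 5332.5000
edge 5: (11,39.5)→(4,33)  cross = 11·33 − 4·39.5 = 205.0000; (r_i+r_j)·cross = 15·205.0000 = 3075.0000
edge 6: (4,33)→(1,24.5)  cross = 4·24.5 − 1·33 = 65.0000; (r_i+r_j)·cross = 5·65.0000 = 325.0000
Σcross = 800.5000 → A = |Σcross|/2 = 400.2500 mm²
Σ(r_i+r_j)·cross = 26820.2500 → first moment M = |Σ|/6 = 4470.0417
R_c = M/A = 4470.0417/400.2500 = 11.1681 mm
θ = 332° = 5.794493 rad
V = θ·R_c·A = 5.794493·11.1681·400.2500 = 25901.626 mm³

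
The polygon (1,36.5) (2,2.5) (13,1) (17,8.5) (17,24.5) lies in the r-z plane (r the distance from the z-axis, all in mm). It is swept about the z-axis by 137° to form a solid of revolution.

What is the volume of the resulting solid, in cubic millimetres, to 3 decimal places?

Volume = 8812.004 mm³

Profile (r,z), 5 vertices: (1,36.5) (2,2.5) (13,1) (17,8.5) (17,24.5)
edge 0: (1,36.5)→(2,2.5)  cross = 1·2.5 − 2·36.5 = -70.5000; (r_i+r_j)·cross = 3·-70.5000 = -211.5000
edge 1: (2,2.5)→(13,1)  cross = 2·1 − 13·2.5 = -30.5000; (r_i+r_j)·cross = 15·-30.5000 = -457.5000
edge 2: (13,1)→(17,8.5)  cross = 13·8.5 − 17·1 = 93.5000; (r_i+r_j)·cross = 30·93.5000 = 2805.0000
edge 3: (17,8.5)→(17,24.5)  cross = 17·24.5 − 17·8.5 = 272.0000; (r_i+r_j)·cross = 34·272.0000 = 9248.0000
edge 4: (17,24.5)→(1,36.5)  cross = 17·36.5 − 1·24.5 = 596.0000; (r_i+r_j)·cross = 18·596.0000 = 10728.0000
Σcross = 860.5000 → A = |Σcross|/2 = 430.2500 mm²
Σ(r_i+r_j)·cross = 22112.0000 → first moment M = |Σ|/6 = 3685.3333
R_c = M/A = 3685.3333/430.2500 = 8.5656 mm
θ = 137° = 2.391101 rad
V = θ·R_c·A = 2.391101·8.5656·430.2500 = 8812.004 mm³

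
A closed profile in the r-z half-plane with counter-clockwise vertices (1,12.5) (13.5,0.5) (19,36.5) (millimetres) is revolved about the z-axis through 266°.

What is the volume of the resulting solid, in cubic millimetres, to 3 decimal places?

Profile (r,z), 3 vertices: (1,12.5) (13.5,0.5) (19,36.5)
edge 0: (1,12.5)→(13.5,0.5)  cross = 1·0.5 − 13.5·12.5 = -168.2500; (r_i+r_j)·cross = 14.5·-168.2500 = -2439.6250
edge 1: (13.5,0.5)→(19,36.5)  cross = 13.5·36.5 − 19·0.5 = 483.2500; (r_i+r_j)·cross = 32.5·483.2500 = 15705.6250
edge 2: (19,36.5)→(1,12.5)  cross = 19·12.5 − 1·36.5 = 201.0000; (r_i+r_j)·cross = 20·201.0000 = 4020.0000
Σcross = 516.0000 → A = |Σcross|/2 = 258.0000 mm²
Σ(r_i+r_j)·cross = 17286.0000 → first moment M = |Σ|/6 = 2881.0000
R_c = M/A = 2881.0000/258.0000 = 11.1667 mm
θ = 266° = 4.642576 rad
V = θ·R_c·A = 4.642576·11.1667·258.0000 = 13375.261 mm³

Volume = 13375.261 mm³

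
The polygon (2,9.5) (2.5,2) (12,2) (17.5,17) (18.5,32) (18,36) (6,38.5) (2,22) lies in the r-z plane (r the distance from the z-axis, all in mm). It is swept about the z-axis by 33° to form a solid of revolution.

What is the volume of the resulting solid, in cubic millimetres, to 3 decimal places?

Profile (r,z), 8 vertices: (2,9.5) (2.5,2) (12,2) (17.5,17) (18.5,32) (18,36) (6,38.5) (2,22)
edge 0: (2,9.5)→(2.5,2)  cross = 2·2 − 2.5·9.5 = -19.7500; (r_i+r_j)·cross = 4.5·-19.7500 = -88.8750
edge 1: (2.5,2)→(12,2)  cross = 2.5·2 − 12·2 = -19.0000; (r_i+r_j)·cross = 14.5·-19.0000 = -275.5000
edge 2: (12,2)→(17.5,17)  cross = 12·17 − 17.5·2 = 169.0000; (r_i+r_j)·cross = 29.5·169.0000 = 4985.5000
edge 3: (17.5,17)→(18.5,32)  cross = 17.5·32 − 18.5·17 = 245.5000; (r_i+r_j)·cross = 36·245.5000 = 8838.0000
edge 4: (18.5,32)→(18,36)  cross = 18.5·36 − 18·32 = 90.0000; (r_i+r_j)·cross = 36.5·90.0000 = 3285.0000
edge 5: (18,36)→(6,38.5)  cross = 18·38.5 − 6·36 = 477.0000; (r_i+r_j)·cross = 24·477.0000 = 11448.0000
edge 6: (6,38.5)→(2,22)  cross = 6·22 − 2·38.5 = 55.0000; (r_i+r_j)·cross = 8·55.0000 = 440.0000
edge 7: (2,22)→(2,9.5)  cross = 2·9.5 − 2·22 = -25.0000; (r_i+r_j)·cross = 4·-25.0000 = -100.0000
Σcross = 972.7500 → A = |Σcross|/2 = 486.3750 mm²
Σ(r_i+r_j)·cross = 28532.1250 → first moment M = |Σ|/6 = 4755.3542
R_c = M/A = 4755.3542/486.3750 = 9.7771 mm
θ = 33° = 0.575959 rad
V = θ·R_c·A = 0.575959·9.7771·486.3750 = 2738.887 mm³

Volume = 2738.887 mm³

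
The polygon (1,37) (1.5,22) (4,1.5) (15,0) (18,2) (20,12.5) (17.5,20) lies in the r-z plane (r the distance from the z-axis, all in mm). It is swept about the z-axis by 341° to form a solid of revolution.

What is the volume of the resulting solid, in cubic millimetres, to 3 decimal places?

Volume = 25237.396 mm³

Profile (r,z), 7 vertices: (1,37) (1.5,22) (4,1.5) (15,0) (18,2) (20,12.5) (17.5,20)
edge 0: (1,37)→(1.5,22)  cross = 1·22 − 1.5·37 = -33.5000; (r_i+r_j)·cross = 2.5·-33.5000 = -83.7500
edge 1: (1.5,22)→(4,1.5)  cross = 1.5·1.5 − 4·22 = -85.7500; (r_i+r_j)·cross = 5.5·-85.7500 = -471.6250
edge 2: (4,1.5)→(15,0)  cross = 4·0 − 15·1.5 = -22.5000; (r_i+r_j)·cross = 19·-22.5000 = -427.5000
edge 3: (15,0)→(18,2)  cross = 15·2 − 18·0 = 30.0000; (r_i+r_j)·cross = 33·30.0000 = 990.0000
edge 4: (18,2)→(20,12.5)  cross = 18·12.5 − 20·2 = 185.0000; (r_i+r_j)·cross = 38·185.0000 = 7030.0000
edge 5: (20,12.5)→(17.5,20)  cross = 20·20 − 17.5·12.5 = 181.2500; (r_i+r_j)·cross = 37.5·181.2500 = 6796.8750
edge 6: (17.5,20)→(1,37)  cross = 17.5·37 − 1·20 = 627.5000; (r_i+r_j)·cross = 18.5·627.5000 = 11608.7500
Σcross = 882.0000 → A = |Σcross|/2 = 441.0000 mm²
Σ(r_i+r_j)·cross = 25442.7500 → first moment M = |Σ|/6 = 4240.4583
R_c = M/A = 4240.4583/441.0000 = 9.6156 mm
θ = 341° = 5.951573 rad
V = θ·R_c·A = 5.951573·9.6156·441.0000 = 25237.396 mm³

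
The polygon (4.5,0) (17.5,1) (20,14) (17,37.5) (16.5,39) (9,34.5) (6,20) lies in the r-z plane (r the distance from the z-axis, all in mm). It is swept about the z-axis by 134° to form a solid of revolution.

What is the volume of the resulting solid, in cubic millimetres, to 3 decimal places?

Volume = 12932.557 mm³

Profile (r,z), 7 vertices: (4.5,0) (17.5,1) (20,14) (17,37.5) (16.5,39) (9,34.5) (6,20)
edge 0: (4.5,0)→(17.5,1)  cross = 4.5·1 − 17.5·0 = 4.5000; (r_i+r_j)·cross = 22·4.5000 = 99.0000
edge 1: (17.5,1)→(20,14)  cross = 17.5·14 − 20·1 = 225.0000; (r_i+r_j)·cross = 37.5·225.0000 = 8437.5000
edge 2: (20,14)→(17,37.5)  cross = 20·37.5 − 17·14 = 512.0000; (r_i+r_j)·cross = 37·512.0000 = 18944.0000
edge 3: (17,37.5)→(16.5,39)  cross = 17·39 − 16.5·37.5 = 44.2500; (r_i+r_j)·cross = 33.5·44.2500 = 1482.3750
edge 4: (16.5,39)→(9,34.5)  cross = 16.5·34.5 − 9·39 = 218.2500; (r_i+r_j)·cross = 25.5·218.2500 = 5565.3750
edge 5: (9,34.5)→(6,20)  cross = 9·20 − 6·34.5 = -27.0000; (r_i+r_j)·cross = 15·-27.0000 = -405.0000
edge 6: (6,20)→(4.5,0)  cross = 6·0 − 4.5·20 = -90.0000; (r_i+r_j)·cross = 10.5·-90.0000 = -945.0000
Σcross = 887.0000 → A = |Σcross|/2 = 443.5000 mm²
Σ(r_i+r_j)·cross = 33178.2500 → first moment M = |Σ|/6 = 5529.7083
R_c = M/A = 5529.7083/443.5000 = 12.4683 mm
θ = 134° = 2.338741 rad
V = θ·R_c·A = 2.338741·12.4683·443.5000 = 12932.557 mm³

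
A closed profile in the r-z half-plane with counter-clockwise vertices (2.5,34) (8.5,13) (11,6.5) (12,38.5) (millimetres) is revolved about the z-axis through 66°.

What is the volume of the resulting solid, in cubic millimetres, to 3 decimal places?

Profile (r,z), 4 vertices: (2.5,34) (8.5,13) (11,6.5) (12,38.5)
edge 0: (2.5,34)→(8.5,13)  cross = 2.5·13 − 8.5·34 = -256.5000; (r_i+r_j)·cross = 11·-256.5000 = -2821.5000
edge 1: (8.5,13)→(11,6.5)  cross = 8.5·6.5 − 11·13 = -87.7500; (r_i+r_j)·cross = 19.5·-87.7500 = -1711.1250
edge 2: (11,6.5)→(12,38.5)  cross = 11·38.5 − 12·6.5 = 345.5000; (r_i+r_j)·cross = 23·345.5000 = 7946.5000
edge 3: (12,38.5)→(2.5,34)  cross = 12·34 − 2.5·38.5 = 311.7500; (r_i+r_j)·cross = 14.5·311.7500 = 4520.3750
Σcross = 313.0000 → A = |Σcross|/2 = 156.5000 mm²
Σ(r_i+r_j)·cross = 7934.2500 → first moment M = |Σ|/6 = 1322.3750
R_c = M/A = 1322.3750/156.5000 = 8.4497 mm
θ = 66° = 1.151917 rad
V = θ·R_c·A = 1.151917·8.4497·156.5000 = 1523.267 mm³

Volume = 1523.267 mm³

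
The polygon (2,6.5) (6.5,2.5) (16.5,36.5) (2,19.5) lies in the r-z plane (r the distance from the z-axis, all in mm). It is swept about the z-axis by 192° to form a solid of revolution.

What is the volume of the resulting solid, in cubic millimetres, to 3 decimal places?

Profile (r,z), 4 vertices: (2,6.5) (6.5,2.5) (16.5,36.5) (2,19.5)
edge 0: (2,6.5)→(6.5,2.5)  cross = 2·2.5 − 6.5·6.5 = -37.2500; (r_i+r_j)·cross = 8.5·-37.2500 = -316.6250
edge 1: (6.5,2.5)→(16.5,36.5)  cross = 6.5·36.5 − 16.5·2.5 = 196.0000; (r_i+r_j)·cross = 23·196.0000 = 4508.0000
edge 2: (16.5,36.5)→(2,19.5)  cross = 16.5·19.5 − 2·36.5 = 248.7500; (r_i+r_j)·cross = 18.5·248.7500 = 4601.8750
edge 3: (2,19.5)→(2,6.5)  cross = 2·6.5 − 2·19.5 = -26.0000; (r_i+r_j)·cross = 4·-26.0000 = -104.0000
Σcross = 381.5000 → A = |Σcross|/2 = 190.7500 mm²
Σ(r_i+r_j)·cross = 8689.2500 → first moment M = |Σ|/6 = 1448.2083
R_c = M/A = 1448.2083/190.7500 = 7.5922 mm
θ = 192° = 3.351032 rad
V = θ·R_c·A = 3.351032·7.5922·190.7500 = 4852.993 mm³

Volume = 4852.993 mm³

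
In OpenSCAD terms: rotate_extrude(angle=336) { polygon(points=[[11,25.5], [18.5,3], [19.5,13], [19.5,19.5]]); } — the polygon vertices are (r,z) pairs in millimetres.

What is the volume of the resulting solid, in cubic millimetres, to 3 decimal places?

Profile (r,z), 4 vertices: (11,25.5) (18.5,3) (19.5,13) (19.5,19.5)
edge 0: (11,25.5)→(18.5,3)  cross = 11·3 − 18.5·25.5 = -438.7500; (r_i+r_j)·cross = 29.5·-438.7500 = -12943.1250
edge 1: (18.5,3)→(19.5,13)  cross = 18.5·13 − 19.5·3 = 182.0000; (r_i+r_j)·cross = 38·182.0000 = 6916.0000
edge 2: (19.5,13)→(19.5,19.5)  cross = 19.5·19.5 − 19.5·13 = 126.7500; (r_i+r_j)·cross = 39·126.7500 = 4943.2500
edge 3: (19.5,19.5)→(11,25.5)  cross = 19.5·25.5 − 11·19.5 = 282.7500; (r_i+r_j)·cross = 30.5·282.7500 = 8623.8750
Σcross = 152.7500 → A = |Σcross|/2 = 76.3750 mm²
Σ(r_i+r_j)·cross = 7540.0000 → first moment M = |Σ|/6 = 1256.6667
R_c = M/A = 1256.6667/76.3750 = 16.4539 mm
θ = 336° = 5.864306 rad
V = θ·R_c·A = 5.864306·16.4539·76.3750 = 7369.478 mm³

Volume = 7369.478 mm³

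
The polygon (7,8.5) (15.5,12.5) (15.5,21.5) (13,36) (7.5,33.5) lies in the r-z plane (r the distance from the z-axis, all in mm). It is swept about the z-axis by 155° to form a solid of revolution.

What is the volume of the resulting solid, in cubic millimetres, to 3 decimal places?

Volume = 5493.031 mm³

Profile (r,z), 5 vertices: (7,8.5) (15.5,12.5) (15.5,21.5) (13,36) (7.5,33.5)
edge 0: (7,8.5)→(15.5,12.5)  cross = 7·12.5 − 15.5·8.5 = -44.2500; (r_i+r_j)·cross = 22.5·-44.2500 = -995.6250
edge 1: (15.5,12.5)→(15.5,21.5)  cross = 15.5·21.5 − 15.5·12.5 = 139.5000; (r_i+r_j)·cross = 31·139.5000 = 4324.5000
edge 2: (15.5,21.5)→(13,36)  cross = 15.5·36 − 13·21.5 = 278.5000; (r_i+r_j)·cross = 28.5·278.5000 = 7937.2500
edge 3: (13,36)→(7.5,33.5)  cross = 13·33.5 − 7.5·36 = 165.5000; (r_i+r_j)·cross = 20.5·165.5000 = 3392.7500
edge 4: (7.5,33.5)→(7,8.5)  cross = 7.5·8.5 − 7·33.5 = -170.7500; (r_i+r_j)·cross = 14.5·-170.7500 = -2475.8750
Σcross = 368.5000 → A = |Σcross|/2 = 184.2500 mm²
Σ(r_i+r_j)·cross = 12183.0000 → first moment M = |Σ|/6 = 2030.5000
R_c = M/A = 2030.5000/184.2500 = 11.0204 mm
θ = 155° = 2.705260 rad
V = θ·R_c·A = 2.705260·11.0204·184.2500 = 5493.031 mm³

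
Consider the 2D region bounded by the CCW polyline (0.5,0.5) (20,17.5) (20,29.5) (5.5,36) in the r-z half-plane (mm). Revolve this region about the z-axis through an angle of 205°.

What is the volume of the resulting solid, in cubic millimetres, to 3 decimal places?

Profile (r,z), 4 vertices: (0.5,0.5) (20,17.5) (20,29.5) (5.5,36)
edge 0: (0.5,0.5)→(20,17.5)  cross = 0.5·17.5 − 20·0.5 = -1.2500; (r_i+r_j)·cross = 20.5·-1.2500 = -25.6250
edge 1: (20,17.5)→(20,29.5)  cross = 20·29.5 − 20·17.5 = 240.0000; (r_i+r_j)·cross = 40·240.0000 = 9600.0000
edge 2: (20,29.5)→(5.5,36)  cross = 20·36 − 5.5·29.5 = 557.7500; (r_i+r_j)·cross = 25.5·557.7500 = 14222.6250
edge 3: (5.5,36)→(0.5,0.5)  cross = 5.5·0.5 − 0.5·36 = -15.2500; (r_i+r_j)·cross = 6·-15.2500 = -91.5000
Σcross = 781.2500 → A = |Σcross|/2 = 390.6250 mm²
Σ(r_i+r_j)·cross = 23705.5000 → first moment M = |Σ|/6 = 3950.9167
R_c = M/A = 3950.9167/390.6250 = 10.1143 mm
θ = 205° = 3.577925 rad
V = θ·R_c·A = 3.577925·10.1143·390.6250 = 14136.083 mm³

Volume = 14136.083 mm³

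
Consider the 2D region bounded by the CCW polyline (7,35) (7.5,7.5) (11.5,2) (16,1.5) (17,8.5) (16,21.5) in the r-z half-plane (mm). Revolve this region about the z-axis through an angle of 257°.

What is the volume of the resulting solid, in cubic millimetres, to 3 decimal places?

Volume = 11837.318 mm³

Profile (r,z), 6 vertices: (7,35) (7.5,7.5) (11.5,2) (16,1.5) (17,8.5) (16,21.5)
edge 0: (7,35)→(7.5,7.5)  cross = 7·7.5 − 7.5·35 = -210.0000; (r_i+r_j)·cross = 14.5·-210.0000 = -3045.0000
edge 1: (7.5,7.5)→(11.5,2)  cross = 7.5·2 − 11.5·7.5 = -71.2500; (r_i+r_j)·cross = 19·-71.2500 = -1353.7500
edge 2: (11.5,2)→(16,1.5)  cross = 11.5·1.5 − 16·2 = -14.7500; (r_i+r_j)·cross = 27.5·-14.7500 = -405.6250
edge 3: (16,1.5)→(17,8.5)  cross = 16·8.5 − 17·1.5 = 110.5000; (r_i+r_j)·cross = 33·110.5000 = 3646.5000
edge 4: (17,8.5)→(16,21.5)  cross = 17·21.5 − 16·8.5 = 229.5000; (r_i+r_j)·cross = 33·229.5000 = 7573.5000
edge 5: (16,21.5)→(7,35)  cross = 16·35 − 7·21.5 = 409.5000; (r_i+r_j)·cross = 23·409.5000 = 9418.5000
Σcross = 453.5000 → A = |Σcross|/2 = 226.7500 mm²
Σ(r_i+r_j)·cross = 15834.1250 → first moment M = |Σ|/6 = 2639.0208
R_c = M/A = 2639.0208/226.7500 = 11.6385 mm
θ = 257° = 4.485496 rad
V = θ·R_c·A = 4.485496·11.6385·226.7500 = 11837.318 mm³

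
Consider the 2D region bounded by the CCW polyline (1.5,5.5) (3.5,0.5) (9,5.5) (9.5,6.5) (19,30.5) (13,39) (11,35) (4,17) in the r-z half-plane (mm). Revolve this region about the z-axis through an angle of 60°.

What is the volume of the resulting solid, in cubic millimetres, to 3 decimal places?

Volume = 3015.820 mm³

Profile (r,z), 8 vertices: (1.5,5.5) (3.5,0.5) (9,5.5) (9.5,6.5) (19,30.5) (13,39) (11,35) (4,17)
edge 0: (1.5,5.5)→(3.5,0.5)  cross = 1.5·0.5 − 3.5·5.5 = -18.5000; (r_i+r_j)·cross = 5·-18.5000 = -92.5000
edge 1: (3.5,0.5)→(9,5.5)  cross = 3.5·5.5 − 9·0.5 = 14.7500; (r_i+r_j)·cross = 12.5·14.7500 = 184.3750
edge 2: (9,5.5)→(9.5,6.5)  cross = 9·6.5 − 9.5·5.5 = 6.2500; (r_i+r_j)·cross = 18.5·6.2500 = 115.6250
edge 3: (9.5,6.5)→(19,30.5)  cross = 9.5·30.5 − 19·6.5 = 166.2500; (r_i+r_j)·cross = 28.5·166.2500 = 4738.1250
edge 4: (19,30.5)→(13,39)  cross = 19·39 − 13·30.5 = 344.5000; (r_i+r_j)·cross = 32·344.5000 = 11024.0000
edge 5: (13,39)→(11,35)  cross = 13·35 − 11·39 = 26.0000; (r_i+r_j)·cross = 24·26.0000 = 624.0000
edge 6: (11,35)→(4,17)  cross = 11·17 − 4·35 = 47.0000; (r_i+r_j)·cross = 15·47.0000 = 705.0000
edge 7: (4,17)→(1.5,5.5)  cross = 4·5.5 − 1.5·17 = -3.5000; (r_i+r_j)·cross = 5.5·-3.5000 = -19.2500
Σcross = 582.7500 → A = |Σcross|/2 = 291.3750 mm²
Σ(r_i+r_j)·cross = 17279.3750 → first moment M = |Σ|/6 = 2879.8958
R_c = M/A = 2879.8958/291.3750 = 9.8838 mm
θ = 60° = 1.047198 rad
V = θ·R_c·A = 1.047198·9.8838·291.3750 = 3015.820 mm³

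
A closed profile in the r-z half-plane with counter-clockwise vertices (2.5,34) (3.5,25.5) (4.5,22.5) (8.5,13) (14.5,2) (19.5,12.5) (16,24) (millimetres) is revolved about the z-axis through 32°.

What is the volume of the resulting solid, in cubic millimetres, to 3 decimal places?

Profile (r,z), 7 vertices: (2.5,34) (3.5,25.5) (4.5,22.5) (8.5,13) (14.5,2) (19.5,12.5) (16,24)
edge 0: (2.5,34)→(3.5,25.5)  cross = 2.5·25.5 − 3.5·34 = -55.2500; (r_i+r_j)·cross = 6·-55.2500 = -331.5000
edge 1: (3.5,25.5)→(4.5,22.5)  cross = 3.5·22.5 − 4.5·25.5 = -36.0000; (r_i+r_j)·cross = 8·-36.0000 = -288.0000
edge 2: (4.5,22.5)→(8.5,13)  cross = 4.5·13 − 8.5·22.5 = -132.7500; (r_i+r_j)·cross = 13·-132.7500 = -1725.7500
edge 3: (8.5,13)→(14.5,2)  cross = 8.5·2 − 14.5·13 = -171.5000; (r_i+r_j)·cross = 23·-171.5000 = -3944.5000
edge 4: (14.5,2)→(19.5,12.5)  cross = 14.5·12.5 − 19.5·2 = 142.2500; (r_i+r_j)·cross = 34·142.2500 = 4836.5000
edge 5: (19.5,12.5)→(16,24)  cross = 19.5·24 − 16·12.5 = 268.0000; (r_i+r_j)·cross = 35.5·268.0000 = 9514.0000
edge 6: (16,24)→(2.5,34)  cross = 16·34 − 2.5·24 = 484.0000; (r_i+r_j)·cross = 18.5·484.0000 = 8954.0000
Σcross = 498.7500 → A = |Σcross|/2 = 249.3750 mm²
Σ(r_i+r_j)·cross = 17014.7500 → first moment M = |Σ|/6 = 2835.7917
R_c = M/A = 2835.7917/249.3750 = 11.3716 mm
θ = 32° = 0.558505 rad
V = θ·R_c·A = 0.558505·11.3716·249.3750 = 1583.805 mm³

Volume = 1583.805 mm³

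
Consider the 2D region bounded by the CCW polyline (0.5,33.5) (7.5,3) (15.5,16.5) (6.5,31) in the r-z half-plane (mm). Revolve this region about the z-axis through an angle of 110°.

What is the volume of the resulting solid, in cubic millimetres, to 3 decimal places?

Profile (r,z), 4 vertices: (0.5,33.5) (7.5,3) (15.5,16.5) (6.5,31)
edge 0: (0.5,33.5)→(7.5,3)  cross = 0.5·3 − 7.5·33.5 = -249.7500; (r_i+r_j)·cross = 8·-249.7500 = -1998.0000
edge 1: (7.5,3)→(15.5,16.5)  cross = 7.5·16.5 − 15.5·3 = 77.2500; (r_i+r_j)·cross = 23·77.2500 = 1776.7500
edge 2: (15.5,16.5)→(6.5,31)  cross = 15.5·31 − 6.5·16.5 = 373.2500; (r_i+r_j)·cross = 22·373.2500 = 8211.5000
edge 3: (6.5,31)→(0.5,33.5)  cross = 6.5·33.5 − 0.5·31 = 202.2500; (r_i+r_j)·cross = 7·202.2500 = 1415.7500
Σcross = 403.0000 → A = |Σcross|/2 = 201.5000 mm²
Σ(r_i+r_j)·cross = 9406.0000 → first moment M = |Σ|/6 = 1567.6667
R_c = M/A = 1567.6667/201.5000 = 7.7800 mm
θ = 110° = 1.919862 rad
V = θ·R_c·A = 1.919862·7.7800·201.5000 = 3009.704 mm³

Volume = 3009.704 mm³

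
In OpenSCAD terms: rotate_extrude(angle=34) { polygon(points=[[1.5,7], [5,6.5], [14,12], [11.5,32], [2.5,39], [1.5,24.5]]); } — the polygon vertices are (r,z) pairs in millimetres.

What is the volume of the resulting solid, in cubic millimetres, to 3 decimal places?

Profile (r,z), 6 vertices: (1.5,7) (5,6.5) (14,12) (11.5,32) (2.5,39) (1.5,24.5)
edge 0: (1.5,7)→(5,6.5)  cross = 1.5·6.5 − 5·7 = -25.2500; (r_i+r_j)·cross = 6.5·-25.2500 = -164.1250
edge 1: (5,6.5)→(14,12)  cross = 5·12 − 14·6.5 = -31.0000; (r_i+r_j)·cross = 19·-31.0000 = -589.0000
edge 2: (14,12)→(11.5,32)  cross = 14·32 − 11.5·12 = 310.0000; (r_i+r_j)·cross = 25.5·310.0000 = 7905.0000
edge 3: (11.5,32)→(2.5,39)  cross = 11.5·39 − 2.5·32 = 368.5000; (r_i+r_j)·cross = 14·368.5000 = 5159.0000
edge 4: (2.5,39)→(1.5,24.5)  cross = 2.5·24.5 − 1.5·39 = 2.7500; (r_i+r_j)·cross = 4·2.7500 = 11.0000
edge 5: (1.5,24.5)→(1.5,7)  cross = 1.5·7 − 1.5·24.5 = -26.2500; (r_i+r_j)·cross = 3·-26.2500 = -78.7500
Σcross = 598.7500 → A = |Σcross|/2 = 299.3750 mm²
Σ(r_i+r_j)·cross = 12243.1250 → first moment M = |Σ|/6 = 2040.5208
R_c = M/A = 2040.5208/299.3750 = 6.8159 mm
θ = 34° = 0.593412 rad
V = θ·R_c·A = 0.593412·6.8159·299.3750 = 1210.869 mm³

Volume = 1210.869 mm³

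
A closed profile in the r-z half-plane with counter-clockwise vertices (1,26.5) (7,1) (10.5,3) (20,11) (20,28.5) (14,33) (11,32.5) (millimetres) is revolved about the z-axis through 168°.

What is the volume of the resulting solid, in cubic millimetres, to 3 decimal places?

Profile (r,z), 7 vertices: (1,26.5) (7,1) (10.5,3) (20,11) (20,28.5) (14,33) (11,32.5)
edge 0: (1,26.5)→(7,1)  cross = 1·1 − 7·26.5 = -184.5000; (r_i+r_j)·cross = 8·-184.5000 = -1476.0000
edge 1: (7,1)→(10.5,3)  cross = 7·3 − 10.5·1 = 10.5000; (r_i+r_j)·cross = 17.5·10.5000 = 183.7500
edge 2: (10.5,3)→(20,11)  cross = 10.5·11 − 20·3 = 55.5000; (r_i+r_j)·cross = 30.5·55.5000 = 1692.7500
edge 3: (20,11)→(20,28.5)  cross = 20·28.5 − 20·11 = 350.0000; (r_i+r_j)·cross = 40·350.0000 = 14000.0000
edge 4: (20,28.5)→(14,33)  cross = 20·33 − 14·28.5 = 261.0000; (r_i+r_j)·cross = 34·261.0000 = 8874.0000
edge 5: (14,33)→(11,32.5)  cross = 14·32.5 − 11·33 = 92.0000; (r_i+r_j)·cross = 25·92.0000 = 2300.0000
edge 6: (11,32.5)→(1,26.5)  cross = 11·26.5 − 1·32.5 = 259.0000; (r_i+r_j)·cross = 12·259.0000 = 3108.0000
Σcross = 843.5000 → A = |Σcross|/2 = 421.7500 mm²
Σ(r_i+r_j)·cross = 28682.5000 → first moment M = |Σ|/6 = 4780.4167
R_c = M/A = 4780.4167/421.7500 = 11.3347 mm
θ = 168° = 2.932153 rad
V = θ·R_c·A = 2.932153·11.3347·421.7500 = 14016.914 mm³

Volume = 14016.914 mm³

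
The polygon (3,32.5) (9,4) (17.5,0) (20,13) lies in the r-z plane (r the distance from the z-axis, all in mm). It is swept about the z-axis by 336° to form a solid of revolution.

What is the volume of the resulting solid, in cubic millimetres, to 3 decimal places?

Volume = 16970.569 mm³

Profile (r,z), 4 vertices: (3,32.5) (9,4) (17.5,0) (20,13)
edge 0: (3,32.5)→(9,4)  cross = 3·4 − 9·32.5 = -280.5000; (r_i+r_j)·cross = 12·-280.5000 = -3366.0000
edge 1: (9,4)→(17.5,0)  cross = 9·0 − 17.5·4 = -70.0000; (r_i+r_j)·cross = 26.5·-70.0000 = -1855.0000
edge 2: (17.5,0)→(20,13)  cross = 17.5·13 − 20·0 = 227.5000; (r_i+r_j)·cross = 37.5·227.5000 = 8531.2500
edge 3: (20,13)→(3,32.5)  cross = 20·32.5 − 3·13 = 611.0000; (r_i+r_j)·cross = 23·611.0000 = 14053.0000
Σcross = 488.0000 → A = |Σcross|/2 = 244.0000 mm²
Σ(r_i+r_j)·cross = 17363.2500 → first moment M = |Σ|/6 = 2893.8750
R_c = M/A = 2893.8750/244.0000 = 11.8601 mm
θ = 336° = 5.864306 rad
V = θ·R_c·A = 5.864306·11.8601·244.0000 = 16970.569 mm³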